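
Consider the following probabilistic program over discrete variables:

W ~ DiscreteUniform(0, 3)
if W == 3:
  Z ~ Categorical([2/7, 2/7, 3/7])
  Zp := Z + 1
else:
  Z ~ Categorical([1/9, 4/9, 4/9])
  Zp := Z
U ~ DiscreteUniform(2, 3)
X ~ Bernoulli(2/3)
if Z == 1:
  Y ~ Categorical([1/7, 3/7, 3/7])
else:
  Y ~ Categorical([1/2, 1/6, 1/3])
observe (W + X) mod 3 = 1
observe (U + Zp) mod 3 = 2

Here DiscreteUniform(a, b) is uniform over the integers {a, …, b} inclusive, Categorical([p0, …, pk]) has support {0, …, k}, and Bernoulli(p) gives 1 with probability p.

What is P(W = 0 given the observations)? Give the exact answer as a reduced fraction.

Enumerate traces; 18 have nonzero weight after conditioning:
  (W=0, Z=0, U=2, X=1, Y=0) weight 1/216
  (W=0, Z=0, U=2, X=1, Y=1) weight 1/648
  (W=0, Z=0, U=2, X=1, Y=2) weight 1/324
  (W=0, Z=2, U=3, X=1, Y=0) weight 1/54
  (W=0, Z=2, U=3, X=1, Y=1) weight 1/162
  (W=0, Z=2, U=3, X=1, Y=2) weight 1/81
  (W=1, Z=0, U=2, X=0, Y=0) weight 1/432
  (W=1, Z=0, U=2, X=0, Y=1) weight 1/1296
  (W=3, Z=1, U=3, X=1, Y=0) weight 1/294
  … 9 more
Group by W:
  weight(W=0) = 5/108
  weight(W=1) = 5/216
  weight(W=3) = 5/84
Total weight = 5/108 + 5/216 + 5/84 = 65/504
P(W=0 | obs) = 5/108 / 65/504 = 14/39
P(W=1 | obs) = 5/216 / 65/504 = 7/39
P(W=3 | obs) = 5/84 / 65/504 = 6/13

P(W = 0 | obs) = 14/39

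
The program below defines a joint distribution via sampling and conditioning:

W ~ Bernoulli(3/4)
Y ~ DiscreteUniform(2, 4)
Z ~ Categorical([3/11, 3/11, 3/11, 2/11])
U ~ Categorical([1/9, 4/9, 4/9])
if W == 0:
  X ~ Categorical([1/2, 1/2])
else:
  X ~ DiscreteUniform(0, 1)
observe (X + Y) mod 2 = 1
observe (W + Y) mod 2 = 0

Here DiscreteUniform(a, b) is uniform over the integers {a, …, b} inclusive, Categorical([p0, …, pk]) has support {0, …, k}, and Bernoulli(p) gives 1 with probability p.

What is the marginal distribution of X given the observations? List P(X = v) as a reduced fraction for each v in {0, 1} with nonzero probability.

P(X=0) = 3/5, P(X=1) = 2/5

Enumerate traces; 36 have nonzero weight after conditioning:
  (W=0, Y=2, Z=0, U=0, X=1) weight 1/792
  (W=0, Y=2, Z=0, U=1, X=1) weight 1/198
  (W=0, Y=2, Z=0, U=2, X=1) weight 1/198
  (W=0, Y=2, Z=1, U=0, X=1) weight 1/792
  (W=0, Y=2, Z=1, U=1, X=1) weight 1/198
  (W=0, Y=2, Z=1, U=2, X=1) weight 1/198
  (W=0, Y=2, Z=2, U=0, X=1) weight 1/792
  (W=0, Y=2, Z=2, U=1, X=1) weight 1/198
  (W=1, Y=3, Z=0, U=0, X=0) weight 1/264
  … 27 more
Group by X:
  weight(X=0) = 1/8
  weight(X=1) = 1/12
Total weight = 1/8 + 1/12 = 5/24
P(X=0 | obs) = 1/8 / 5/24 = 3/5
P(X=1 | obs) = 1/12 / 5/24 = 2/5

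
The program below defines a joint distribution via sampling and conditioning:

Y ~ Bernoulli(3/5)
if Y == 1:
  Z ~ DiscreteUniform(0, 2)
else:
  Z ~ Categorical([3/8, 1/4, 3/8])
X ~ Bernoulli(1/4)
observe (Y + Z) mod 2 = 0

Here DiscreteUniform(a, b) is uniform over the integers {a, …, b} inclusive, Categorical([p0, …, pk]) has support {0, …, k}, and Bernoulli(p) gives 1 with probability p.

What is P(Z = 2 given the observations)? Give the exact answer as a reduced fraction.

P(Z = 2 | obs) = 3/10

Enumerate traces; 6 have nonzero weight after conditioning:
  (Y=0, Z=0, X=0) weight 9/80
  (Y=0, Z=0, X=1) weight 3/80
  (Y=0, Z=2, X=0) weight 9/80
  (Y=0, Z=2, X=1) weight 3/80
  (Y=1, Z=1, X=0) weight 3/20
  (Y=1, Z=1, X=1) weight 1/20
Group by Z:
  weight(Z=0) = 3/20
  weight(Z=1) = 1/5
  weight(Z=2) = 3/20
Total weight = 3/20 + 1/5 + 3/20 = 1/2
P(Z=0 | obs) = 3/20 / 1/2 = 3/10
P(Z=1 | obs) = 1/5 / 1/2 = 2/5
P(Z=2 | obs) = 3/20 / 1/2 = 3/10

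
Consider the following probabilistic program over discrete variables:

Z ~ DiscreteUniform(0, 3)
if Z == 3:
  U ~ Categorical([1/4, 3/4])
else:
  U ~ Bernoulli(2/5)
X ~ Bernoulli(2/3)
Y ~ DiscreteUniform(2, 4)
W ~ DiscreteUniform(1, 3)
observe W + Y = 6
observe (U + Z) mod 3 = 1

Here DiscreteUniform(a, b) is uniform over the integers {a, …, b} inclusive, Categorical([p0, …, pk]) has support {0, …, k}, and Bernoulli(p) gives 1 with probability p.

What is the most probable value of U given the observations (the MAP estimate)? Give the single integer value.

Enumerate traces; 12 have nonzero weight after conditioning:
  (Z=0, U=1, X=0, Y=3, W=3) weight 1/270
  (Z=0, U=1, X=0, Y=4, W=2) weight 1/270
  (Z=0, U=1, X=1, Y=3, W=3) weight 1/135
  (Z=0, U=1, X=1, Y=4, W=2) weight 1/135
  (Z=1, U=0, X=0, Y=3, W=3) weight 1/180
  (Z=1, U=0, X=0, Y=4, W=2) weight 1/180
  (Z=1, U=0, X=1, Y=3, W=3) weight 1/90
  (Z=1, U=0, X=1, Y=4, W=2) weight 1/90
  … 4 more
Group by U:
  weight(U=0) = 1/30
  weight(U=1) = 23/360
Total weight = 1/30 + 23/360 = 7/72
P(U=0 | obs) = 1/30 / 7/72 = 12/35
P(U=1 | obs) = 23/360 / 7/72 = 23/35
argmax = 1

argmax_v P(U = v | obs) = 1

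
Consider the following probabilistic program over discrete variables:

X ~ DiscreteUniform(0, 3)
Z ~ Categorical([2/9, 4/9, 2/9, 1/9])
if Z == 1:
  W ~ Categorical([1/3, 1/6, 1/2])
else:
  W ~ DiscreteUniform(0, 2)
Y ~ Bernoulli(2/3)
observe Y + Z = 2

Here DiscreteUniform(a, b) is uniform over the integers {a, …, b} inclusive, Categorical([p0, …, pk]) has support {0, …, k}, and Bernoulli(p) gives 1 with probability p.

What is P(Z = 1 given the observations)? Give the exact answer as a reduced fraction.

Enumerate traces; 24 have nonzero weight after conditioning:
  (X=0, Z=1, W=0, Y=1) weight 2/81
  (X=0, Z=1, W=1, Y=1) weight 1/81
  (X=0, Z=1, W=2, Y=1) weight 1/27
  (X=0, Z=2, W=0, Y=0) weight 1/162
  (X=0, Z=2, W=1, Y=0) weight 1/162
  (X=0, Z=2, W=2, Y=0) weight 1/162
  (X=1, Z=1, W=0, Y=1) weight 2/81
  (X=1, Z=1, W=1, Y=1) weight 1/81
  … 16 more
Group by Z:
  weight(Z=1) = 8/27
  weight(Z=2) = 2/27
Total weight = 8/27 + 2/27 = 10/27
P(Z=1 | obs) = 8/27 / 10/27 = 4/5
P(Z=2 | obs) = 2/27 / 10/27 = 1/5

P(Z = 1 | obs) = 4/5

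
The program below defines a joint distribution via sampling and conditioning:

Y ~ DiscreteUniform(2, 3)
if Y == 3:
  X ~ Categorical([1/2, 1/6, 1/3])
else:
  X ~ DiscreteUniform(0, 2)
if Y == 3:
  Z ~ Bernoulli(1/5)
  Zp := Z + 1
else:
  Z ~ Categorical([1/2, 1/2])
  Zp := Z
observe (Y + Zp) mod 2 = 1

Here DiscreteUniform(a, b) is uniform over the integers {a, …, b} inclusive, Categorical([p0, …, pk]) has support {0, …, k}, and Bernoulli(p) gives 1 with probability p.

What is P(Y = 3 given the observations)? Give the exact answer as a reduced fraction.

P(Y = 3 | obs) = 2/7

Enumerate traces; 6 have nonzero weight after conditioning:
  (Y=2, X=0, Z=1) weight 1/12
  (Y=2, X=1, Z=1) weight 1/12
  (Y=2, X=2, Z=1) weight 1/12
  (Y=3, X=0, Z=1) weight 1/20
  (Y=3, X=1, Z=1) weight 1/60
  (Y=3, X=2, Z=1) weight 1/30
Group by Y:
  weight(Y=2) = 1/4
  weight(Y=3) = 1/10
Total weight = 1/4 + 1/10 = 7/20
P(Y=2 | obs) = 1/4 / 7/20 = 5/7
P(Y=3 | obs) = 1/10 / 7/20 = 2/7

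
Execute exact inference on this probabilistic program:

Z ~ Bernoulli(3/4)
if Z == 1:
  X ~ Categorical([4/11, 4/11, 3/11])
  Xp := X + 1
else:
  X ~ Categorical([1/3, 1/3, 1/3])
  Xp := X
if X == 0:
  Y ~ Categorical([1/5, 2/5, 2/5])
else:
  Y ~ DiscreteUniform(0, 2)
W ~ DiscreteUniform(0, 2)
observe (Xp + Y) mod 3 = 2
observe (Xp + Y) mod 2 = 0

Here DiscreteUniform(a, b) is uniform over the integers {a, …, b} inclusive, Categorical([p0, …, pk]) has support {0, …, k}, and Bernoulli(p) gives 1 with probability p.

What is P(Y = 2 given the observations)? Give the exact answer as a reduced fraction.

P(Y = 2 | obs) = 3/26

Enumerate traces; 15 have nonzero weight after conditioning:
  (Z=0, X=0, Y=2, W=0) weight 1/90
  (Z=0, X=0, Y=2, W=1) weight 1/90
  (Z=0, X=0, Y=2, W=2) weight 1/90
  (Z=0, X=1, Y=1, W=0) weight 1/108
  (Z=0, X=1, Y=1, W=1) weight 1/108
  (Z=0, X=1, Y=1, W=2) weight 1/108
  (Z=0, X=2, Y=0, W=0) weight 1/108
  (Z=0, X=2, Y=0, W=1) weight 1/108
  … 7 more
Group by Y:
  weight(Y=0) = 47/396
  weight(Y=1) = 271/1980
  weight(Y=2) = 1/30
Total weight = 47/396 + 271/1980 + 1/30 = 13/45
P(Y=0 | obs) = 47/396 / 13/45 = 235/572
P(Y=1 | obs) = 271/1980 / 13/45 = 271/572
P(Y=2 | obs) = 1/30 / 13/45 = 3/26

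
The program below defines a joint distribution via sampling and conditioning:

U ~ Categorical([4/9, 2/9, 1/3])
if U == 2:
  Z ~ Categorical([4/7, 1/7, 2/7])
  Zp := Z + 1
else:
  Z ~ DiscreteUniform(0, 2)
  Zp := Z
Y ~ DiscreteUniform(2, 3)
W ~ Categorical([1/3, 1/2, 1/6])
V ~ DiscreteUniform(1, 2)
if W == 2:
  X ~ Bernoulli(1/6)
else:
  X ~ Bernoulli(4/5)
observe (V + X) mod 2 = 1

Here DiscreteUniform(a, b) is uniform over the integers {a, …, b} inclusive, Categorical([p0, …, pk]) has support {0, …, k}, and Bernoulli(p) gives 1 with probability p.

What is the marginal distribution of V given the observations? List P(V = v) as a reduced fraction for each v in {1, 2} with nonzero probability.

Enumerate traces; 108 have nonzero weight after conditioning:
  (U=0, Z=0, Y=2, W=0, V=1, X=0) weight 1/405
  (U=0, Z=0, Y=2, W=0, V=2, X=1) weight 4/405
  (U=0, Z=0, Y=2, W=1, V=1, X=0) weight 1/270
  (U=0, Z=0, Y=2, W=1, V=2, X=1) weight 2/135
  (U=0, Z=0, Y=2, W=2, V=1, X=0) weight 5/972
  (U=0, Z=0, Y=2, W=2, V=2, X=1) weight 1/972
  (U=0, Z=0, Y=3, W=0, V=1, X=0) weight 1/405
  (U=0, Z=0, Y=3, W=0, V=2, X=1) weight 4/405
  … 100 more
Group by V:
  weight(V=1) = 11/72
  weight(V=2) = 25/72
Total weight = 11/72 + 25/72 = 1/2
P(V=1 | obs) = 11/72 / 1/2 = 11/36
P(V=2 | obs) = 25/72 / 1/2 = 25/36

P(V=1) = 11/36, P(V=2) = 25/36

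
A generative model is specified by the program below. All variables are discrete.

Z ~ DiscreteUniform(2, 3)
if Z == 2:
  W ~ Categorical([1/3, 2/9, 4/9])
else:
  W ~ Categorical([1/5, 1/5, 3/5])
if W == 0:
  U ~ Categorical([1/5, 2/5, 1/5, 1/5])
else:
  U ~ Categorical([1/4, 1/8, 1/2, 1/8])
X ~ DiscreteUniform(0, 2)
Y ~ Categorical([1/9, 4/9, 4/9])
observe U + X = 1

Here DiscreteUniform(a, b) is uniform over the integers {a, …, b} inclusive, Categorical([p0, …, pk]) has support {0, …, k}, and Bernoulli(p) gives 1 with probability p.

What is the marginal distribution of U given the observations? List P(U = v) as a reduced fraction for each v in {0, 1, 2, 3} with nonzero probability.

P(U=0) = 142/261, P(U=1) = 119/261

Enumerate traces; 36 have nonzero weight after conditioning:
  (Z=2, W=0, U=0, X=1, Y=0) weight 1/810
  (Z=2, W=0, U=0, X=1, Y=1) weight 2/405
  (Z=2, W=0, U=0, X=1, Y=2) weight 2/405
  (Z=2, W=0, U=1, X=0, Y=0) weight 1/405
  (Z=2, W=0, U=1, X=0, Y=1) weight 4/405
  (Z=2, W=0, U=1, X=0, Y=2) weight 4/405
  (Z=2, W=1, U=0, X=1, Y=0) weight 1/972
  (Z=2, W=1, U=0, X=1, Y=1) weight 1/243
  … 28 more
Group by U:
  weight(U=0) = 71/900
  weight(U=1) = 119/1800
Total weight = 71/900 + 119/1800 = 29/200
P(U=0 | obs) = 71/900 / 29/200 = 142/261
P(U=1 | obs) = 119/1800 / 29/200 = 119/261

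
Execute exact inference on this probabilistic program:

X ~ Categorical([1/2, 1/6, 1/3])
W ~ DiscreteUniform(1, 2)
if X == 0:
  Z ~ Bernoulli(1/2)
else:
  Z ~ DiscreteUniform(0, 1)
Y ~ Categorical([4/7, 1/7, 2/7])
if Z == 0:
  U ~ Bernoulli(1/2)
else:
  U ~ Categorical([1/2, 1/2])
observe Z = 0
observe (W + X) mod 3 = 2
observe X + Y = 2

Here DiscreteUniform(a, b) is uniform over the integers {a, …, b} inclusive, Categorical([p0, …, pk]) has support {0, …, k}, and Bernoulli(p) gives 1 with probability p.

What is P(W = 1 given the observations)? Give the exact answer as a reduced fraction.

P(W = 1 | obs) = 1/7

Enumerate traces; 4 have nonzero weight after conditioning:
  (X=0, W=2, Z=0, Y=2, U=0) weight 1/56
  (X=0, W=2, Z=0, Y=2, U=1) weight 1/56
  (X=1, W=1, Z=0, Y=1, U=0) weight 1/336
  (X=1, W=1, Z=0, Y=1, U=1) weight 1/336
Group by W:
  weight(W=1) = 1/168
  weight(W=2) = 1/28
Total weight = 1/168 + 1/28 = 1/24
P(W=1 | obs) = 1/168 / 1/24 = 1/7
P(W=2 | obs) = 1/28 / 1/24 = 6/7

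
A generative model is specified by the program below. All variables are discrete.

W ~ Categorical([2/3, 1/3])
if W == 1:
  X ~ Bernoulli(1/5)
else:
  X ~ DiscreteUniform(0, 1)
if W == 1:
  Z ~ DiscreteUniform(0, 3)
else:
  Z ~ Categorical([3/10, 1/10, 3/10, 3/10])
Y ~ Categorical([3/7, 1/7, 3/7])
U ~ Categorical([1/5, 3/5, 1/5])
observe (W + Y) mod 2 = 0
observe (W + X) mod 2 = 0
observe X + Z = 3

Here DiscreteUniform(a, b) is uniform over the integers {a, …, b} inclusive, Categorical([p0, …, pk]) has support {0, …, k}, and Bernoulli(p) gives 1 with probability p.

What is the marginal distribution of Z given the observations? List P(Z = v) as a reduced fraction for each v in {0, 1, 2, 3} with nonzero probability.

P(Z=2) = 1/37, P(Z=3) = 36/37

Enumerate traces; 9 have nonzero weight after conditioning:
  (W=0, X=0, Z=3, Y=0, U=0) weight 3/350
  (W=0, X=0, Z=3, Y=0, U=1) weight 9/350
  (W=0, X=0, Z=3, Y=0, U=2) weight 3/350
  (W=0, X=0, Z=3, Y=2, U=0) weight 3/350
  (W=0, X=0, Z=3, Y=2, U=1) weight 9/350
  (W=0, X=0, Z=3, Y=2, U=2) weight 3/350
  (W=1, X=1, Z=2, Y=1, U=0) weight 1/2100
  (W=1, X=1, Z=2, Y=1, U=1) weight 1/700
  … 1 more
Group by Z:
  weight(Z=2) = 1/420
  weight(Z=3) = 3/35
Total weight = 1/420 + 3/35 = 37/420
P(Z=2 | obs) = 1/420 / 37/420 = 1/37
P(Z=3 | obs) = 3/35 / 37/420 = 36/37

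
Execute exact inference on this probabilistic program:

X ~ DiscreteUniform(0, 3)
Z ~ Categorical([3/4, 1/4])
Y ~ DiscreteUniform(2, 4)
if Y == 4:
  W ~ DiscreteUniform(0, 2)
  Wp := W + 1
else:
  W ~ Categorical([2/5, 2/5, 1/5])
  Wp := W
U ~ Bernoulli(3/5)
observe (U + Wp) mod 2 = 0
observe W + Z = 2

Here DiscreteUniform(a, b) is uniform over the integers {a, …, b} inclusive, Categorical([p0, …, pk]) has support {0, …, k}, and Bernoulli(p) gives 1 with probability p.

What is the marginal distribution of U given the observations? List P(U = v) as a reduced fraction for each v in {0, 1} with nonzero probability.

Enumerate traces; 24 have nonzero weight after conditioning:
  (X=0, Z=0, Y=2, W=2, U=0) weight 1/200
  (X=0, Z=0, Y=3, W=2, U=0) weight 1/200
  (X=0, Z=0, Y=4, W=2, U=1) weight 1/80
  (X=0, Z=1, Y=2, W=1, U=1) weight 1/200
  (X=0, Z=1, Y=3, W=1, U=1) weight 1/200
  (X=0, Z=1, Y=4, W=1, U=0) weight 1/360
  (X=1, Z=0, Y=2, W=2, U=0) weight 1/200
  (X=1, Z=0, Y=3, W=2, U=0) weight 1/200
  … 16 more
Group by U:
  weight(U=0) = 23/450
  weight(U=1) = 9/100
Total weight = 23/450 + 9/100 = 127/900
P(U=0 | obs) = 23/450 / 127/900 = 46/127
P(U=1 | obs) = 9/100 / 127/900 = 81/127

P(U=0) = 46/127, P(U=1) = 81/127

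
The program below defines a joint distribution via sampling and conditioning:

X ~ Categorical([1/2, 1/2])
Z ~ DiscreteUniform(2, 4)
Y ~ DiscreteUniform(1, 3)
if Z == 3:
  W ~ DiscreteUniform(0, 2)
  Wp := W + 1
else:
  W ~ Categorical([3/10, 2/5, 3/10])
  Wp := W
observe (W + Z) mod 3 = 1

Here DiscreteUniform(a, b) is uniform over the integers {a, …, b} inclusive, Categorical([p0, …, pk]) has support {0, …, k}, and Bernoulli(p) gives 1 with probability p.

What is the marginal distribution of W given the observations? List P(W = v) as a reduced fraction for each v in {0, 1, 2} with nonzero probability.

Enumerate traces; 18 have nonzero weight after conditioning:
  (X=0, Z=2, Y=1, W=2) weight 1/60
  (X=0, Z=2, Y=2, W=2) weight 1/60
  (X=0, Z=2, Y=3, W=2) weight 1/60
  (X=0, Z=3, Y=1, W=1) weight 1/54
  (X=0, Z=3, Y=2, W=1) weight 1/54
  (X=0, Z=3, Y=3, W=1) weight 1/54
  (X=0, Z=4, Y=1, W=0) weight 1/60
  (X=0, Z=4, Y=2, W=0) weight 1/60
  … 10 more
Group by W:
  weight(W=0) = 1/10
  weight(W=1) = 1/9
  weight(W=2) = 1/10
Total weight = 1/10 + 1/9 + 1/10 = 14/45
P(W=0 | obs) = 1/10 / 14/45 = 9/28
P(W=1 | obs) = 1/9 / 14/45 = 5/14
P(W=2 | obs) = 1/10 / 14/45 = 9/28

P(W=0) = 9/28, P(W=1) = 5/14, P(W=2) = 9/28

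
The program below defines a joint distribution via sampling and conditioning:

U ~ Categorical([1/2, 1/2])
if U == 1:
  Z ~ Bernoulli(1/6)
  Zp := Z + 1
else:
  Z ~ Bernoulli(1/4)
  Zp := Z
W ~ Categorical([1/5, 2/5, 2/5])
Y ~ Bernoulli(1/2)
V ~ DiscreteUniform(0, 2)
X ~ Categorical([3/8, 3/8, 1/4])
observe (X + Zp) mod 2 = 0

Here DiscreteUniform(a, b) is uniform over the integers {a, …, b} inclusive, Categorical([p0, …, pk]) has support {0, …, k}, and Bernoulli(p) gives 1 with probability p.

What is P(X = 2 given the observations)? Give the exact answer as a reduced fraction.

Enumerate traces; 108 have nonzero weight after conditioning:
  (U=0, Z=0, W=0, Y=0, V=0, X=0) weight 3/640
  (U=0, Z=0, W=0, Y=0, V=0, X=2) weight 1/320
  (U=0, Z=0, W=0, Y=0, V=1, X=0) weight 3/640
  (U=0, Z=0, W=0, Y=0, V=1, X=2) weight 1/320
  (U=0, Z=0, W=0, Y=0, V=2, X=0) weight 3/640
  (U=0, Z=0, W=0, Y=0, V=2, X=2) weight 1/320
  (U=0, Z=0, W=0, Y=1, V=0, X=0) weight 3/640
  (U=0, Z=0, W=0, Y=1, V=0, X=2) weight 1/320
  (U=0, Z=1, W=0, Y=0, V=0, X=1) weight 1/640
  … 99 more
Group by X:
  weight(X=0) = 11/64
  weight(X=1) = 13/64
  weight(X=2) = 11/96
Total weight = 11/64 + 13/64 + 11/96 = 47/96
P(X=0 | obs) = 11/64 / 47/96 = 33/94
P(X=1 | obs) = 13/64 / 47/96 = 39/94
P(X=2 | obs) = 11/96 / 47/96 = 11/47

P(X = 2 | obs) = 11/47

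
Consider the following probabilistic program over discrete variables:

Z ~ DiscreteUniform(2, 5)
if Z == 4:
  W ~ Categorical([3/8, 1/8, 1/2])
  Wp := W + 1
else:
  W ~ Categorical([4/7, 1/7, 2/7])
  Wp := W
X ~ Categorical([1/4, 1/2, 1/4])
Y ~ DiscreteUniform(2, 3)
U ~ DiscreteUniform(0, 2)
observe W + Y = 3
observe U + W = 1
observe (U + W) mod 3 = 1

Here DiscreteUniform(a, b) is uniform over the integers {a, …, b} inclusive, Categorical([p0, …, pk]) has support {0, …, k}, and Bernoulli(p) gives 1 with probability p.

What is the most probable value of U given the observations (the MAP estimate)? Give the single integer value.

argmax_v P(U = v | obs) = 1

Enumerate traces; 24 have nonzero weight after conditioning:
  (Z=2, W=0, X=0, Y=3, U=1) weight 1/168
  (Z=2, W=0, X=1, Y=3, U=1) weight 1/84
  (Z=2, W=0, X=2, Y=3, U=1) weight 1/168
  (Z=2, W=1, X=0, Y=2, U=0) weight 1/672
  (Z=2, W=1, X=1, Y=2, U=0) weight 1/336
  (Z=2, W=1, X=2, Y=2, U=0) weight 1/672
  (Z=3, W=0, X=0, Y=3, U=1) weight 1/168
  (Z=3, W=0, X=1, Y=3, U=1) weight 1/84
  … 16 more
Group by U:
  weight(U=0) = 31/1344
  weight(U=1) = 39/448
Total weight = 31/1344 + 39/448 = 37/336
P(U=0 | obs) = 31/1344 / 37/336 = 31/148
P(U=1 | obs) = 39/448 / 37/336 = 117/148
argmax = 1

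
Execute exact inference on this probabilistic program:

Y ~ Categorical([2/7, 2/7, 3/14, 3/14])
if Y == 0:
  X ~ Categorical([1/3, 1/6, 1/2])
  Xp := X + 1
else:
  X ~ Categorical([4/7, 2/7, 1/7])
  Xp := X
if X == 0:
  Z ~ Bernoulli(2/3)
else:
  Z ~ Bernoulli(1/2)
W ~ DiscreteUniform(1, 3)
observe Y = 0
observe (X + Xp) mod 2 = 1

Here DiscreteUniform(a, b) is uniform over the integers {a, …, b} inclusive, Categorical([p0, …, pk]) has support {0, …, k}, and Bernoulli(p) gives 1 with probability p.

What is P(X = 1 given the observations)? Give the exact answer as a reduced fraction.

Enumerate traces; 18 have nonzero weight after conditioning:
  (Y=0, X=0, Z=0, W=1) weight 2/189
  (Y=0, X=0, Z=0, W=2) weight 2/189
  (Y=0, X=0, Z=0, W=3) weight 2/189
  (Y=0, X=0, Z=1, W=1) weight 4/189
  (Y=0, X=0, Z=1, W=2) weight 4/189
  (Y=0, X=0, Z=1, W=3) weight 4/189
  (Y=0, X=1, Z=0, W=1) weight 1/126
  (Y=0, X=1, Z=0, W=2) weight 1/126
  (Y=0, X=2, Z=0, W=1) weight 1/42
  … 9 more
Group by X:
  weight(X=0) = 2/21
  weight(X=1) = 1/21
  weight(X=2) = 1/7
Total weight = 2/21 + 1/21 + 1/7 = 2/7
P(X=0 | obs) = 2/21 / 2/7 = 1/3
P(X=1 | obs) = 1/21 / 2/7 = 1/6
P(X=2 | obs) = 1/7 / 2/7 = 1/2

P(X = 1 | obs) = 1/6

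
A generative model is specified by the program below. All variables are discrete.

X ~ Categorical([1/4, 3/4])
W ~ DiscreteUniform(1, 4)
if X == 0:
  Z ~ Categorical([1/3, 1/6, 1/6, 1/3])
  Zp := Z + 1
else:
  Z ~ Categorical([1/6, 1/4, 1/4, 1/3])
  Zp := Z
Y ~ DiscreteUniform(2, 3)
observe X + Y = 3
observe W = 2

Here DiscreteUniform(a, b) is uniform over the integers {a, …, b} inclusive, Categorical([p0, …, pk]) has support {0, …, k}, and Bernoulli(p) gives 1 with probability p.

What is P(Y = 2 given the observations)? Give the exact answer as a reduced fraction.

Enumerate traces; 8 have nonzero weight after conditioning:
  (X=0, W=2, Z=0, Y=3) weight 1/96
  (X=0, W=2, Z=1, Y=3) weight 1/192
  (X=0, W=2, Z=2, Y=3) weight 1/192
  (X=0, W=2, Z=3, Y=3) weight 1/96
  (X=1, W=2, Z=0, Y=2) weight 1/64
  (X=1, W=2, Z=1, Y=2) weight 3/128
  (X=1, W=2, Z=2, Y=2) weight 3/128
  (X=1, W=2, Z=3, Y=2) weight 1/32
Group by Y:
  weight(Y=2) = 3/32
  weight(Y=3) = 1/32
Total weight = 3/32 + 1/32 = 1/8
P(Y=2 | obs) = 3/32 / 1/8 = 3/4
P(Y=3 | obs) = 1/32 / 1/8 = 1/4

P(Y = 2 | obs) = 3/4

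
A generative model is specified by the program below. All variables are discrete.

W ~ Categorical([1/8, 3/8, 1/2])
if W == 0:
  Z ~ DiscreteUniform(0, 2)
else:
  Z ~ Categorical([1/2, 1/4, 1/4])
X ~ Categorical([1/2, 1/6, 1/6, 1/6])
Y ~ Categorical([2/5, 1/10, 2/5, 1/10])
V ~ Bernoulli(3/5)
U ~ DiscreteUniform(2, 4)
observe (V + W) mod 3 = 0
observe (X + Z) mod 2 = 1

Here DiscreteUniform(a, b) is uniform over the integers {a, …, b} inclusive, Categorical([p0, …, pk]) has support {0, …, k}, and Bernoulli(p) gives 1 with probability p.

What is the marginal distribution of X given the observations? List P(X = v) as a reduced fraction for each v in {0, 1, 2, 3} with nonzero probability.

P(X=0) = 33/106, P(X=1) = 31/106, P(X=2) = 11/106, P(X=3) = 31/106

Enumerate traces; 144 have nonzero weight after conditioning:
  (W=0, Z=0, X=1, Y=0, V=0, U=2) weight 1/2700
  (W=0, Z=0, X=1, Y=0, V=0, U=3) weight 1/2700
  (W=0, Z=0, X=1, Y=0, V=0, U=4) weight 1/2700
  (W=0, Z=0, X=1, Y=1, V=0, U=2) weight 1/10800
  (W=0, Z=0, X=1, Y=1, V=0, U=3) weight 1/10800
  (W=0, Z=0, X=1, Y=1, V=0, U=4) weight 1/10800
  (W=0, Z=0, X=1, Y=2, V=0, U=2) weight 1/2700
  (W=0, Z=0, X=1, Y=2, V=0, U=3) weight 1/2700
  (W=0, Z=0, X=3, Y=0, V=0, U=2) weight 1/2700
  (W=0, Z=1, X=0, Y=0, V=0, U=2) weight 1/900
  … 134 more
Group by X:
  weight(X=0) = 11/240
  weight(X=1) = 31/720
  weight(X=2) = 11/720
  weight(X=3) = 31/720
Total weight = 11/240 + 31/720 + 11/720 + 31/720 = 53/360
P(X=0 | obs) = 11/240 / 53/360 = 33/106
P(X=1 | obs) = 31/720 / 53/360 = 31/106
P(X=2 | obs) = 11/720 / 53/360 = 11/106
P(X=3 | obs) = 31/720 / 53/360 = 31/106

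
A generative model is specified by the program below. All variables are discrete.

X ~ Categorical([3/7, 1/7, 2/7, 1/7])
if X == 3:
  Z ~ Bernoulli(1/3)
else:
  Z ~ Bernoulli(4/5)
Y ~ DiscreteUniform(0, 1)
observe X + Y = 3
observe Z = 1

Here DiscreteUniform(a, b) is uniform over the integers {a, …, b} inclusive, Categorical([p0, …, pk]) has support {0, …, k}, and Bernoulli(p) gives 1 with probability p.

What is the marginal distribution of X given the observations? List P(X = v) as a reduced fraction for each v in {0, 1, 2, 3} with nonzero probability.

Enumerate traces; 2 have nonzero weight after conditioning:
  (X=2, Z=1, Y=1) weight 4/35
  (X=3, Z=1, Y=0) weight 1/42
Group by X:
  weight(X=2) = 4/35
  weight(X=3) = 1/42
Total weight = 4/35 + 1/42 = 29/210
P(X=2 | obs) = 4/35 / 29/210 = 24/29
P(X=3 | obs) = 1/42 / 29/210 = 5/29

P(X=2) = 24/29, P(X=3) = 5/29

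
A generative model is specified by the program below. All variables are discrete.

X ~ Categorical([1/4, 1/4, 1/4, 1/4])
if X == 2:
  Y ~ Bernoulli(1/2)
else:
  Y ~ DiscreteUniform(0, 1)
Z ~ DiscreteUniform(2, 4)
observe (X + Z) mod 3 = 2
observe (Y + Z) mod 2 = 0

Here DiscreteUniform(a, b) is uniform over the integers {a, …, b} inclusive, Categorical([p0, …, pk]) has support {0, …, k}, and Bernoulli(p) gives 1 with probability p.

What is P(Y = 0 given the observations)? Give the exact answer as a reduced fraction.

Enumerate traces; 4 have nonzero weight after conditioning:
  (X=0, Y=0, Z=2) weight 1/24
  (X=1, Y=0, Z=4) weight 1/24
  (X=2, Y=1, Z=3) weight 1/24
  (X=3, Y=0, Z=2) weight 1/24
Group by Y:
  weight(Y=0) = 1/8
  weight(Y=1) = 1/24
Total weight = 1/8 + 1/24 = 1/6
P(Y=0 | obs) = 1/8 / 1/6 = 3/4
P(Y=1 | obs) = 1/24 / 1/6 = 1/4

P(Y = 0 | obs) = 3/4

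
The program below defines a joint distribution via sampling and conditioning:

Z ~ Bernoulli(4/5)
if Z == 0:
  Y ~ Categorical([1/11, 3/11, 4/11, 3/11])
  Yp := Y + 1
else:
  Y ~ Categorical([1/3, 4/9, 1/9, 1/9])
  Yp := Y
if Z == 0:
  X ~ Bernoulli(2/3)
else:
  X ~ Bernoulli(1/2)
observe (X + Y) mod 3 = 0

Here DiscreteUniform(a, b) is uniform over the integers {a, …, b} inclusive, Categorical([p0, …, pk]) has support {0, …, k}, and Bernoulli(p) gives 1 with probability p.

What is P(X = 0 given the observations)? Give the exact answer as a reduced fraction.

P(X = 0 | obs) = 50/73

Enumerate traces; 6 have nonzero weight after conditioning:
  (Z=0, Y=0, X=0) weight 1/165
  (Z=0, Y=2, X=1) weight 8/165
  (Z=0, Y=3, X=0) weight 1/55
  (Z=1, Y=0, X=0) weight 2/15
  (Z=1, Y=2, X=1) weight 2/45
  (Z=1, Y=3, X=0) weight 2/45
Group by X:
  weight(X=0) = 20/99
  weight(X=1) = 46/495
Total weight = 20/99 + 46/495 = 146/495
P(X=0 | obs) = 20/99 / 146/495 = 50/73
P(X=1 | obs) = 46/495 / 146/495 = 23/73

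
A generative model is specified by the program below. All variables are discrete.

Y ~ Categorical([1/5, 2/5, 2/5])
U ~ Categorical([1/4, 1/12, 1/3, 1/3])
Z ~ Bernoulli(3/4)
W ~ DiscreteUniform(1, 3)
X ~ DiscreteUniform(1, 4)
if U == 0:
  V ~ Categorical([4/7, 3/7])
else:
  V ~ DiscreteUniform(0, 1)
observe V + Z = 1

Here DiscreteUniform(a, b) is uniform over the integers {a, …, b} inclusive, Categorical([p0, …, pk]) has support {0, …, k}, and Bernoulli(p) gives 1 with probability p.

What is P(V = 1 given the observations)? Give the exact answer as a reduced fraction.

P(V = 1 | obs) = 9/38

Enumerate traces; 288 have nonzero weight after conditioning:
  (Y=0, U=0, Z=0, W=1, X=1, V=1) weight 1/2240
  (Y=0, U=0, Z=0, W=1, X=2, V=1) weight 1/2240
  (Y=0, U=0, Z=0, W=1, X=3, V=1) weight 1/2240
  (Y=0, U=0, Z=0, W=1, X=4, V=1) weight 1/2240
  (Y=0, U=0, Z=0, W=2, X=1, V=1) weight 1/2240
  (Y=0, U=0, Z=0, W=2, X=2, V=1) weight 1/2240
  (Y=0, U=0, Z=0, W=2, X=3, V=1) weight 1/2240
  (Y=0, U=0, Z=0, W=2, X=4, V=1) weight 1/2240
  (Y=0, U=0, Z=1, W=1, X=1, V=0) weight 1/560
  … 279 more
Group by V:
  weight(V=0) = 87/224
  weight(V=1) = 27/224
Total weight = 87/224 + 27/224 = 57/112
P(V=0 | obs) = 87/224 / 57/112 = 29/38
P(V=1 | obs) = 27/224 / 57/112 = 9/38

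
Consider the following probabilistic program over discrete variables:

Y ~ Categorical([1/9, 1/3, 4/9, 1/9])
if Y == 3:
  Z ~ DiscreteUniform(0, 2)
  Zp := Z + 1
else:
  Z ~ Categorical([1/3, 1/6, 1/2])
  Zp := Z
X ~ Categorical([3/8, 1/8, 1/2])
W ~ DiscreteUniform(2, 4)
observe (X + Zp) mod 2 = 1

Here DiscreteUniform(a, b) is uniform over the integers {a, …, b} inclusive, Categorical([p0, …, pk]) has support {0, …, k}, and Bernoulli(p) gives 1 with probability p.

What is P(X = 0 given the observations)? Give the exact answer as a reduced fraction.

Enumerate traces; 51 have nonzero weight after conditioning:
  (Y=0, Z=0, X=1, W=2) weight 1/648
  (Y=0, Z=0, X=1, W=3) weight 1/648
  (Y=0, Z=0, X=1, W=4) weight 1/648
  (Y=0, Z=1, X=0, W=2) weight 1/432
  (Y=0, Z=1, X=0, W=3) weight 1/432
  (Y=0, Z=1, X=0, W=4) weight 1/432
  (Y=0, Z=1, X=2, W=2) weight 1/324
  (Y=0, Z=1, X=2, W=3) weight 1/324
  … 43 more
Group by X:
  weight(X=0) = 1/12
  weight(X=1) = 7/72
  weight(X=2) = 1/9
Total weight = 1/12 + 7/72 + 1/9 = 7/24
P(X=0 | obs) = 1/12 / 7/24 = 2/7
P(X=1 | obs) = 7/72 / 7/24 = 1/3
P(X=2 | obs) = 1/9 / 7/24 = 8/21

P(X = 0 | obs) = 2/7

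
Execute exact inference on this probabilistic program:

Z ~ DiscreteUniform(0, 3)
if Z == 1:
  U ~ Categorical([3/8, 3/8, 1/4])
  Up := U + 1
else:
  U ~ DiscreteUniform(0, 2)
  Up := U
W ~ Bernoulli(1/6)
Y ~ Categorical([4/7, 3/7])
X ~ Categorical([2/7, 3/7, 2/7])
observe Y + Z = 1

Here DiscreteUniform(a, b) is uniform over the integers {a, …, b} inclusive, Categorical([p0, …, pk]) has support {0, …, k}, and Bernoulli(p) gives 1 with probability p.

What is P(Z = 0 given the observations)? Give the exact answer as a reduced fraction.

Enumerate traces; 36 have nonzero weight after conditioning:
  (Z=0, U=0, W=0, Y=1, X=0) weight 5/588
  (Z=0, U=0, W=0, Y=1, X=1) weight 5/392
  (Z=0, U=0, W=0, Y=1, X=2) weight 5/588
  (Z=0, U=0, W=1, Y=1, X=0) weight 1/588
  (Z=0, U=0, W=1, Y=1, X=1) weight 1/392
  (Z=0, U=0, W=1, Y=1, X=2) weight 1/588
  (Z=0, U=1, W=0, Y=1, X=0) weight 5/588
  (Z=0, U=1, W=0, Y=1, X=1) weight 5/392
  (Z=1, U=0, W=0, Y=0, X=0) weight 5/392
  … 27 more
Group by Z:
  weight(Z=0) = 3/28
  weight(Z=1) = 1/7
Total weight = 3/28 + 1/7 = 1/4
P(Z=0 | obs) = 3/28 / 1/4 = 3/7
P(Z=1 | obs) = 1/7 / 1/4 = 4/7

P(Z = 0 | obs) = 3/7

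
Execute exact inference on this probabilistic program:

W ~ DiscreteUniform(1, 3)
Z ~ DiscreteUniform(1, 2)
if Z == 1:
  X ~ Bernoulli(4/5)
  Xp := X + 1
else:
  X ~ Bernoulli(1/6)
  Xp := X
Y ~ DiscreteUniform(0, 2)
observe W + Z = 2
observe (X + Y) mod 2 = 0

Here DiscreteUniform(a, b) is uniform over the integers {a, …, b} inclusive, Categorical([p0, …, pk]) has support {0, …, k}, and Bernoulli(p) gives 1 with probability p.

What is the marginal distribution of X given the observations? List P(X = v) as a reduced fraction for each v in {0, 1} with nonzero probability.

P(X=0) = 1/3, P(X=1) = 2/3

Enumerate traces; 3 have nonzero weight after conditioning:
  (W=1, Z=1, X=0, Y=0) weight 1/90
  (W=1, Z=1, X=0, Y=2) weight 1/90
  (W=1, Z=1, X=1, Y=1) weight 2/45
Group by X:
  weight(X=0) = 1/45
  weight(X=1) = 2/45
Total weight = 1/45 + 2/45 = 1/15
P(X=0 | obs) = 1/45 / 1/15 = 1/3
P(X=1 | obs) = 2/45 / 1/15 = 2/3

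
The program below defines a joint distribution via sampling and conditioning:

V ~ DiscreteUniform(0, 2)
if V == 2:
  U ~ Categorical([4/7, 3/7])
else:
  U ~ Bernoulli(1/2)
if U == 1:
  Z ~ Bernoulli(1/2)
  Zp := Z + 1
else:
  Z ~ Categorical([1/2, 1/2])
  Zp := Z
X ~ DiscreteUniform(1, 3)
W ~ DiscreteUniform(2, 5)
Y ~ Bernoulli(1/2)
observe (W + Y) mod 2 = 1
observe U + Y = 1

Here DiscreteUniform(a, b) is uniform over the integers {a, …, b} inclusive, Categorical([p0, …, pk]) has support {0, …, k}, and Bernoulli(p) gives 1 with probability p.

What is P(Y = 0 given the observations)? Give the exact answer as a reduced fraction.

Enumerate traces; 72 have nonzero weight after conditioning:
  (V=0, U=0, Z=0, X=1, W=2, Y=1) weight 1/288
  (V=0, U=0, Z=0, X=1, W=4, Y=1) weight 1/288
  (V=0, U=0, Z=0, X=2, W=2, Y=1) weight 1/288
  (V=0, U=0, Z=0, X=2, W=4, Y=1) weight 1/288
  (V=0, U=0, Z=0, X=3, W=2, Y=1) weight 1/288
  (V=0, U=0, Z=0, X=3, W=4, Y=1) weight 1/288
  (V=0, U=0, Z=1, X=1, W=2, Y=1) weight 1/288
  (V=0, U=0, Z=1, X=1, W=4, Y=1) weight 1/288
  (V=0, U=1, Z=0, X=1, W=3, Y=0) weight 1/288
  … 63 more
Group by Y:
  weight(Y=0) = 5/42
  weight(Y=1) = 11/84
Total weight = 5/42 + 11/84 = 1/4
P(Y=0 | obs) = 5/42 / 1/4 = 10/21
P(Y=1 | obs) = 11/84 / 1/4 = 11/21

P(Y = 0 | obs) = 10/21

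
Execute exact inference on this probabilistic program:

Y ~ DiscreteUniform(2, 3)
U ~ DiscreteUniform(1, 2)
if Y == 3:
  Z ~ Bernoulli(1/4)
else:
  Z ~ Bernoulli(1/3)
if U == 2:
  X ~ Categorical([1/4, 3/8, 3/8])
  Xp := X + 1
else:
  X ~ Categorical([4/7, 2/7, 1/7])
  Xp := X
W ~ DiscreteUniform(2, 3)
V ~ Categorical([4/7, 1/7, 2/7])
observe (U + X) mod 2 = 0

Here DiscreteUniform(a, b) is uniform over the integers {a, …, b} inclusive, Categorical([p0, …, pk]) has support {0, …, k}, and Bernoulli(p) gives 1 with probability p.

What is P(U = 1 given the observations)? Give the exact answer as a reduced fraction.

Enumerate traces; 72 have nonzero weight after conditioning:
  (Y=2, U=1, Z=0, X=1, W=2, V=0) weight 2/147
  (Y=2, U=1, Z=0, X=1, W=2, V=1) weight 1/294
  (Y=2, U=1, Z=0, X=1, W=2, V=2) weight 1/147
  (Y=2, U=1, Z=0, X=1, W=3, V=0) weight 2/147
  (Y=2, U=1, Z=0, X=1, W=3, V=1) weight 1/294
  (Y=2, U=1, Z=0, X=1, W=3, V=2) weight 1/147
  (Y=2, U=1, Z=1, X=1, W=2, V=0) weight 1/147
  (Y=2, U=1, Z=1, X=1, W=2, V=1) weight 1/588
  (Y=2, U=2, Z=0, X=0, W=2, V=0) weight 1/84
  … 63 more
Group by U:
  weight(U=1) = 1/7
  weight(U=2) = 5/16
Total weight = 1/7 + 5/16 = 51/112
P(U=1 | obs) = 1/7 / 51/112 = 16/51
P(U=2 | obs) = 5/16 / 51/112 = 35/51

P(U = 1 | obs) = 16/51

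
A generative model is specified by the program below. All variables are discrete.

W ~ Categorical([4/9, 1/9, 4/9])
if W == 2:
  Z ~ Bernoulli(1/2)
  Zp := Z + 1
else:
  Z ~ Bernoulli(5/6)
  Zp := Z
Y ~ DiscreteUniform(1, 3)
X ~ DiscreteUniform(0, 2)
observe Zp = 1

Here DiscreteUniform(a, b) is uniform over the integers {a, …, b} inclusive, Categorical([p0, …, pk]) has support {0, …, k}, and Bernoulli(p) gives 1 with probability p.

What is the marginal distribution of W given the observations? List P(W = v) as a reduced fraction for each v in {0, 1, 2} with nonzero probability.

P(W=0) = 20/37, P(W=1) = 5/37, P(W=2) = 12/37

Enumerate traces; 27 have nonzero weight after conditioning:
  (W=0, Z=1, Y=1, X=0) weight 10/243
  (W=0, Z=1, Y=1, X=1) weight 10/243
  (W=0, Z=1, Y=1, X=2) weight 10/243
  (W=0, Z=1, Y=2, X=0) weight 10/243
  (W=0, Z=1, Y=2, X=1) weight 10/243
  (W=0, Z=1, Y=2, X=2) weight 10/243
  (W=0, Z=1, Y=3, X=0) weight 10/243
  (W=0, Z=1, Y=3, X=1) weight 10/243
  (W=1, Z=1, Y=1, X=0) weight 5/486
  (W=2, Z=0, Y=1, X=0) weight 2/81
  … 17 more
Group by W:
  weight(W=0) = 10/27
  weight(W=1) = 5/54
  weight(W=2) = 2/9
Total weight = 10/27 + 5/54 + 2/9 = 37/54
P(W=0 | obs) = 10/27 / 37/54 = 20/37
P(W=1 | obs) = 5/54 / 37/54 = 5/37
P(W=2 | obs) = 2/9 / 37/54 = 12/37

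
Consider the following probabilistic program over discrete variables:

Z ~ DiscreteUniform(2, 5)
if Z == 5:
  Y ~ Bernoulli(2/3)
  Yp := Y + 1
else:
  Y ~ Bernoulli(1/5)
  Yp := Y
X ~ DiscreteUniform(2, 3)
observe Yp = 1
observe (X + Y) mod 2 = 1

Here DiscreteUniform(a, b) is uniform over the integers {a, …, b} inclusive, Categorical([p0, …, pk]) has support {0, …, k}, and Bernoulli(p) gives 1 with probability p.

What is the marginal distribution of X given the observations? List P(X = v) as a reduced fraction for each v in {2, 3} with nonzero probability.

P(X=2) = 9/14, P(X=3) = 5/14

Enumerate traces; 4 have nonzero weight after conditioning:
  (Z=2, Y=1, X=2) weight 1/40
  (Z=3, Y=1, X=2) weight 1/40
  (Z=4, Y=1, X=2) weight 1/40
  (Z=5, Y=0, X=3) weight 1/24
Group by X:
  weight(X=2) = 3/40
  weight(X=3) = 1/24
Total weight = 3/40 + 1/24 = 7/60
P(X=2 | obs) = 3/40 / 7/60 = 9/14
P(X=3 | obs) = 1/24 / 7/60 = 5/14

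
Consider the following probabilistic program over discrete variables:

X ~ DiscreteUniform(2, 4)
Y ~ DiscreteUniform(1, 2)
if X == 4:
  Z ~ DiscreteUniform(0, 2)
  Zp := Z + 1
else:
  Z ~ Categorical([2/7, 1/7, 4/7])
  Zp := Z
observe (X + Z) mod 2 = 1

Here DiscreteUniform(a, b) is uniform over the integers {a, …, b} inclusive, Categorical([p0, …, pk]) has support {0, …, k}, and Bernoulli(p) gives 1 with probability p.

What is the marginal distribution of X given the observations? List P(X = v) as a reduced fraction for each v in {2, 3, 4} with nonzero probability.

Enumerate traces; 8 have nonzero weight after conditioning:
  (X=2, Y=1, Z=1) weight 1/42
  (X=2, Y=2, Z=1) weight 1/42
  (X=3, Y=1, Z=0) weight 1/21
  (X=3, Y=1, Z=2) weight 2/21
  (X=3, Y=2, Z=0) weight 1/21
  (X=3, Y=2, Z=2) weight 2/21
  (X=4, Y=1, Z=1) weight 1/18
  (X=4, Y=2, Z=1) weight 1/18
Group by X:
  weight(X=2) = 1/21
  weight(X=3) = 2/7
  weight(X=4) = 1/9
Total weight = 1/21 + 2/7 + 1/9 = 4/9
P(X=2 | obs) = 1/21 / 4/9 = 3/28
P(X=3 | obs) = 2/7 / 4/9 = 9/14
P(X=4 | obs) = 1/9 / 4/9 = 1/4

P(X=2) = 3/28, P(X=3) = 9/14, P(X=4) = 1/4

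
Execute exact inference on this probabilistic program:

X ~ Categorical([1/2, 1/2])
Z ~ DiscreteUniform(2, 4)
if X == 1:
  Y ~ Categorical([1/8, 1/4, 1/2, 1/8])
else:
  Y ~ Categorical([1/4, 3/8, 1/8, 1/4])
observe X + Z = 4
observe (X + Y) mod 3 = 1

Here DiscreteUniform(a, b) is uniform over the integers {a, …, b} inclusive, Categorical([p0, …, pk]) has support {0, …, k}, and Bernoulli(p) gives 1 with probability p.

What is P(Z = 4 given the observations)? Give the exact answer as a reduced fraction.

Enumerate traces; 3 have nonzero weight after conditioning:
  (X=0, Z=4, Y=1) weight 1/16
  (X=1, Z=3, Y=0) weight 1/48
  (X=1, Z=3, Y=3) weight 1/48
Group by Z:
  weight(Z=3) = 1/24
  weight(Z=4) = 1/16
Total weight = 1/24 + 1/16 = 5/48
P(Z=3 | obs) = 1/24 / 5/48 = 2/5
P(Z=4 | obs) = 1/16 / 5/48 = 3/5

P(Z = 4 | obs) = 3/5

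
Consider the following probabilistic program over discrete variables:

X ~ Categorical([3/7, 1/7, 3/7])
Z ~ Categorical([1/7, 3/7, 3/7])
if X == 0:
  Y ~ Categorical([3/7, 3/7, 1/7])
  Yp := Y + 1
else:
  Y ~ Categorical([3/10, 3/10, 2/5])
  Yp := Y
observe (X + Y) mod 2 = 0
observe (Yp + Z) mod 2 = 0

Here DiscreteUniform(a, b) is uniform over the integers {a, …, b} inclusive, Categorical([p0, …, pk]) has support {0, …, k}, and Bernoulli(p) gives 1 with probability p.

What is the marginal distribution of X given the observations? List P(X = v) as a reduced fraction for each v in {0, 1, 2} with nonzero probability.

P(X=0) = 120/337, P(X=1) = 21/337, P(X=2) = 196/337

Enumerate traces; 7 have nonzero weight after conditioning:
  (X=0, Z=1, Y=0) weight 27/343
  (X=0, Z=1, Y=2) weight 9/343
  (X=1, Z=1, Y=1) weight 9/490
  (X=2, Z=0, Y=0) weight 9/490
  (X=2, Z=0, Y=2) weight 6/245
  (X=2, Z=2, Y=0) weight 27/490
  (X=2, Z=2, Y=2) weight 18/245
Group by X:
  weight(X=0) = 36/343
  weight(X=1) = 9/490
  weight(X=2) = 6/35
Total weight = 36/343 + 9/490 + 6/35 = 1011/3430
P(X=0 | obs) = 36/343 / 1011/3430 = 120/337
P(X=1 | obs) = 9/490 / 1011/3430 = 21/337
P(X=2 | obs) = 6/35 / 1011/3430 = 196/337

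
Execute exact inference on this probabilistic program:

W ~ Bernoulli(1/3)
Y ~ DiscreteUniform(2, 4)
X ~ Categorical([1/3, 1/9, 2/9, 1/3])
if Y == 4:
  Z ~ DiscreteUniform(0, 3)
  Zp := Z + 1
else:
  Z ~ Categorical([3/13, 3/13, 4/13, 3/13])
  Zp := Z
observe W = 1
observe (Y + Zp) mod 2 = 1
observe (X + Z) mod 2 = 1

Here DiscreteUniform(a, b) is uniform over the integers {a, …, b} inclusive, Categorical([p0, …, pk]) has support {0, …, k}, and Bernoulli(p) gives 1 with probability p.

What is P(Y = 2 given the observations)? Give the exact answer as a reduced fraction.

Enumerate traces; 12 have nonzero weight after conditioning:
  (W=1, Y=2, X=0, Z=1) weight 1/117
  (W=1, Y=2, X=0, Z=3) weight 1/117
  (W=1, Y=2, X=2, Z=1) weight 2/351
  (W=1, Y=2, X=2, Z=3) weight 2/351
  (W=1, Y=3, X=1, Z=0) weight 1/351
  (W=1, Y=3, X=1, Z=2) weight 4/1053
  (W=1, Y=3, X=3, Z=0) weight 1/117
  (W=1, Y=3, X=3, Z=2) weight 4/351
  (W=1, Y=4, X=1, Z=0) weight 1/324
  … 3 more
Group by Y:
  weight(Y=2) = 10/351
  weight(Y=3) = 28/1053
  weight(Y=4) = 2/81
Total weight = 10/351 + 28/1053 + 2/81 = 28/351
P(Y=2 | obs) = 10/351 / 28/351 = 5/14
P(Y=3 | obs) = 28/1053 / 28/351 = 1/3
P(Y=4 | obs) = 2/81 / 28/351 = 13/42

P(Y = 2 | obs) = 5/14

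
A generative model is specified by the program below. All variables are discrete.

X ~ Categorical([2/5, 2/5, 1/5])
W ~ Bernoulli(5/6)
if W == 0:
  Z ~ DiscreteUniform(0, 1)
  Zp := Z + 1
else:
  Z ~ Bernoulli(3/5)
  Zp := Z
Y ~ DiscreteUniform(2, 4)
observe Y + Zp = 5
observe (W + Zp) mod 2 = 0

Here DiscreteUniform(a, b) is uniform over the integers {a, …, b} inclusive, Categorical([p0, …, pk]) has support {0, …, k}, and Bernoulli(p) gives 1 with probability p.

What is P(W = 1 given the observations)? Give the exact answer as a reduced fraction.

P(W = 1 | obs) = 6/7

Enumerate traces; 6 have nonzero weight after conditioning:
  (X=0, W=0, Z=1, Y=3) weight 1/90
  (X=0, W=1, Z=1, Y=4) weight 1/15
  (X=1, W=0, Z=1, Y=3) weight 1/90
  (X=1, W=1, Z=1, Y=4) weight 1/15
  (X=2, W=0, Z=1, Y=3) weight 1/180
  (X=2, W=1, Z=1, Y=4) weight 1/30
Group by W:
  weight(W=0) = 1/36
  weight(W=1) = 1/6
Total weight = 1/36 + 1/6 = 7/36
P(W=0 | obs) = 1/36 / 7/36 = 1/7
P(W=1 | obs) = 1/6 / 7/36 = 6/7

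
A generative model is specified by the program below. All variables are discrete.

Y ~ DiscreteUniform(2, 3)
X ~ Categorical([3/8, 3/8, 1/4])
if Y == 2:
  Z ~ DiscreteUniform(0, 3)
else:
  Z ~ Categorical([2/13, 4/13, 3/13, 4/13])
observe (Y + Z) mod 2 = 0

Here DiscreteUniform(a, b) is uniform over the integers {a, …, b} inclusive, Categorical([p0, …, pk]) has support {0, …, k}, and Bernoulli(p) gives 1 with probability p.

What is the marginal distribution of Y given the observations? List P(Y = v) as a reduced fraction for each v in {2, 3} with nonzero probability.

P(Y=2) = 13/29, P(Y=3) = 16/29

Enumerate traces; 12 have nonzero weight after conditioning:
  (Y=2, X=0, Z=0) weight 3/64
  (Y=2, X=0, Z=2) weight 3/64
  (Y=2, X=1, Z=0) weight 3/64
  (Y=2, X=1, Z=2) weight 3/64
  (Y=2, X=2, Z=0) weight 1/32
  (Y=2, X=2, Z=2) weight 1/32
  (Y=3, X=0, Z=1) weight 3/52
  (Y=3, X=0, Z=3) weight 3/52
  … 4 more
Group by Y:
  weight(Y=2) = 1/4
  weight(Y=3) = 4/13
Total weight = 1/4 + 4/13 = 29/52
P(Y=2 | obs) = 1/4 / 29/52 = 13/29
P(Y=3 | obs) = 4/13 / 29/52 = 16/29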